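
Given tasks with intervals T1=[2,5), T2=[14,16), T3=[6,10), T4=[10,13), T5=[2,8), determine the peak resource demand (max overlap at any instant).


Check each time point for overlaps:
  t=2: 2 tasks active (T1, T5)
Max concurrent = 2


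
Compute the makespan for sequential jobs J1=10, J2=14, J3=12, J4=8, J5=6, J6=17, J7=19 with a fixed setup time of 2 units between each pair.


Makespan = Σ processing + (n-1) × setup
= (10 + 14 + 12 + 8 + 6 + 17 + 19) + (7-1)×2
= 86 + 12
= 98 time units


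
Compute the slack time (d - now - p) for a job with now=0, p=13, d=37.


Slack = due - current_time - processing
= 37 - 0 - 13
= 24


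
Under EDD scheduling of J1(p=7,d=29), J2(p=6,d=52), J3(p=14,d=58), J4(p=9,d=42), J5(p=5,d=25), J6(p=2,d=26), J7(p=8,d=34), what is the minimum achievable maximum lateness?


EDD order: J5 → J6 → J1 → J7 → J4 → J2 → J3
Completion and lateness:
  J5: C=5, d=25, L=5-25=-20
  J6: C=7, d=26, L=7-26=-19
  J1: C=14, d=29, L=14-29=-15
  J7: C=22, d=34, L=22-34=-12
  J4: C=31, d=42, L=31-42=-11
  J2: C=37, d=52, L=37-52=-15
  J3: C=51, d=58, L=51-58=-7
Lmax = max(-20, -19, -15, -12, -11, -15, -7)
= -7


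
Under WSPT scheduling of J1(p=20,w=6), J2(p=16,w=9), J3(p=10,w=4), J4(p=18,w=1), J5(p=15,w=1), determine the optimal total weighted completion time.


WSPT order (by p/w): J2 → J3 → J1 → J5 → J4
  J2: C=16, w·C=9×16=144
  J3: C=26, w·C=4×26=104
  J1: C=46, w·C=6×46=276
  J5: C=61, w·C=1×61=61
  J4: C=79, w·C=1×79=79
Σ w·C = 664
= 664


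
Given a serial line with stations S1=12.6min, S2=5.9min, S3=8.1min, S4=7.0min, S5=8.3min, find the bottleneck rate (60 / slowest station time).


Bottleneck = longest station time
Station times: [12.6, 5.9, 8.1, 7.0, 8.3]
Max = 12.6 min
Rate = 60 / 12.6
= 4.76 units/hour (bottleneck: 12.6min)


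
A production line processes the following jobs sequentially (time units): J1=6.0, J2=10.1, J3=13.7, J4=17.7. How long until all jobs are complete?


Sequential makespan: sum all processing times
= 6.0 + 10.1 + 13.7 + 17.7
= 47.5 time units


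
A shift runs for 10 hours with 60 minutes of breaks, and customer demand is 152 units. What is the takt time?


Available = 10×60 - 60 = 540 min
Takt time = 540 / 152
= 3.55 min/unit


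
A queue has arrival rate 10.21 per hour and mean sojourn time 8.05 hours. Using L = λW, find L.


Little's law: L = λ × W
= 10.21 × 8.05
= 82.19


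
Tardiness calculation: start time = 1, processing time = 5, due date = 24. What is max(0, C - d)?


Completion = start + processing = 1 + 5 = 6
Tardiness = max(0, C - d) = max(0, 6 - 24)
= max(0, -18)
= 0


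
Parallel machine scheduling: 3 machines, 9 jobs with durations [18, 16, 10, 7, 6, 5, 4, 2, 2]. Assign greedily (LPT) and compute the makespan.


Jobs (LPT sorted): [18, 16, 10, 7, 6, 5, 4, 2, 2]
Machines: 3
  J=18 → Machine 1 (load: 0+18=18)
  J=16 → Machine 2 (load: 0+16=16)
  J=10 → Machine 3 (load: 0+10=10)
  J=7 → Machine 3 (load: 10+7=17)
  J=6 → Machine 2 (load: 16+6=22)
  J=5 → Machine 3 (load: 17+5=22)
  J=4 → Machine 1 (load: 18+4=22)
  J=2 → Machine 1 (load: 22+2=24)
  J=2 → Machine 2 (load: 22+2=24)
Machine loads: [24, 24, 22]
Makespan = max = 24 time units


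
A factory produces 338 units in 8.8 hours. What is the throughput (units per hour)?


Throughput = units / time
= 338 / 8.8
= 38.4 units/hour


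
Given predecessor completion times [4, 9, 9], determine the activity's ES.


ES = max of all predecessor completion times
Predecessors: [4, 9, 9]
ES = max(4, 9, 9)
= 9


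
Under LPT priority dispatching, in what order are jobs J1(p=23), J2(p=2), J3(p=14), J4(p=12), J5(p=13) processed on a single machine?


LPT: sort by longest processing time first
  J1: p=23
  J3: p=14
  J5: p=13
  J4: p=12
  J2: p=2
Order: J1 → J3 → J5 → J4 → J2


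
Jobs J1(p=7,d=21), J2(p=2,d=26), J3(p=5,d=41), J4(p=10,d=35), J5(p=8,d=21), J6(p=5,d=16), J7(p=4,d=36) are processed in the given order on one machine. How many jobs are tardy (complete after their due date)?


Completion vs due date:
  J1: C=7, d=21 → on time
  J2: C=9, d=26 → on time
  J3: C=14, d=41 → on time
  J4: C=24, d=35 → on time
  J5: C=32, d=21 → TARDY
  J6: C=37, d=16 → TARDY
  J7: C=41, d=36 → TARDY
Tardy jobs: J5, J6, J7
Count = 3


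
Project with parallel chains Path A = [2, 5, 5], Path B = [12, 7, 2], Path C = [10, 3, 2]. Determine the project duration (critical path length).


Path A: 2 + 5 + 5 = 12
Path B: 12 + 7 + 2 = 21
Path C: 10 + 3 + 2 = 15
Critical path = longest = max(12, 21, 15)
= 21 (Path B)


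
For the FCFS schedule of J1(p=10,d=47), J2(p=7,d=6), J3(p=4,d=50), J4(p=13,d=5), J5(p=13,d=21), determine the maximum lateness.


Lateness per job (L = C - d):
  J1: C=10, d=47, L=-37
  J2: C=17, d=6, L=11
  J3: C=21, d=50, L=-29
  J4: C=34, d=5, L=29
  J5: C=47, d=21, L=26
Lmax = max(-37, 11, -29, 29, 26)
= 29


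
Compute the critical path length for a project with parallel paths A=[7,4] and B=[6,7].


Path A: 7 + 4 = 11
Path B: 6 + 7 = 13
Critical path = longest = max(11, 13)
= 13 (Path B)


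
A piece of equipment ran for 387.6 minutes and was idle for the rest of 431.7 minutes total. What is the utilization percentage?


Utilization = busy / total × 100
= 387.6 / 431.7 × 100
= 89.8%


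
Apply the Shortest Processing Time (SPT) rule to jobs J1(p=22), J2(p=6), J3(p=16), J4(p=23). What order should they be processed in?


SPT: sort by shortest processing time
  J2: p=6
  J3: p=16
  J1: p=22
  J4: p=23
Order: J2 → J3 → J1 → J4


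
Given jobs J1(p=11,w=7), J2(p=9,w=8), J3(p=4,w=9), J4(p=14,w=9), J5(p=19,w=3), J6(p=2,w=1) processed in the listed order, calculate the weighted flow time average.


Completion times:
  J1: C=11, w×C=7×11=77
  J2: C=20, w×C=8×20=160
  J3: C=24, w×C=9×24=216
  J4: C=38, w×C=9×38=342
  J5: C=57, w×C=3×57=171
  J6: C=59, w×C=1×59=59
Sum w×C = 1025
Sum w = 37
Weighted avg = 1025/37
= 27.70


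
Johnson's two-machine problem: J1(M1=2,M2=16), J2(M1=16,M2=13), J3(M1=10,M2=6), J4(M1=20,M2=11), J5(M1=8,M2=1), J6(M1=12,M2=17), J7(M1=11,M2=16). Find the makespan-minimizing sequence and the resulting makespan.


Johnson's rule:
Group 1 (M1≤M2, sort by M1): ['J1', 'J7', 'J6']
Group 2 (M1>M2, sort desc M2): ['J2', 'J4', 'J3', 'J5']
Sequence: J1 → J7 → J6 → J2 → J4 → J3 → J5
Makespan calculation:
  J1: M1 done=2, M2 done=18
  J7: M1 done=13, M2 done=34
  J6: M1 done=25, M2 done=51
  J2: M1 done=41, M2 done=64
  J4: M1 done=61, M2 done=75
  J3: M1 done=71, M2 done=81
  J5: M1 done=79, M2 done=82
= Sequence: J1 → J7 → J6 → J2 → J4 → J3 → J5, Makespan: 82


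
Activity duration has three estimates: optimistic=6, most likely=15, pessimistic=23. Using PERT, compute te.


te = (o + 4m + p) / 6
= (6 + 4×15 + 23) / 6
= (6 + 60 + 23) / 6
= 89 / 6
= 14.83


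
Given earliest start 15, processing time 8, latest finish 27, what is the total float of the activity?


EF = ES + duration = 15 + 8 = 23
LS = LF - duration = 27 - 8 = 19
Total Float = LF - EF = 27 - 23
(or LS - ES = 19 - 15)
= 4


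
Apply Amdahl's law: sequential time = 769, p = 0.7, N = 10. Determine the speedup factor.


Amdahl's law: T_p = T × ((1-p) + p/N)
= 769 × ((1-0.7) + 0.7/10)
= 769 × (0.30 + 0.0700)
= 769 × 0.3700
= 284.53
Speedup = 769/284.53
= 2.70×


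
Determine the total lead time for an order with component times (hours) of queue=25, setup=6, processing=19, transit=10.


Lead time = queue + setup + processing + transit
= 25 + 6 + 19 + 10
= 60 hours


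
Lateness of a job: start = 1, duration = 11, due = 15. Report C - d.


Completion = 1 + 11 = 12
Lateness = C - d = 12 - 15
= -3


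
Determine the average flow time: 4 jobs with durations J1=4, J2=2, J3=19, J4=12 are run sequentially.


Completion times:
  J1: completes at 4
  J2: completes at 6
  J3: completes at 25
  J4: completes at 37
Sum = 72
Average = 72/4
= 18.00


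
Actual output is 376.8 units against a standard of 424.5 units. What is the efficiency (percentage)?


Efficiency = (actual / standard) × 100
= (376.8 / 424.5) × 100
= 88.8%


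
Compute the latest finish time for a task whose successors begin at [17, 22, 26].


LF = min of all successor start times
Successors start at: [17, 22, 26]
LF = min(17, 22, 26)
= 17


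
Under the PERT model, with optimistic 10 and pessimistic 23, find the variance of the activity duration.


σ² = ((p - o) / 6)² = (p - o)² / 36
= (23 - 10)² / 36
= 13² / 36
= 169 / 36
= 4.6944


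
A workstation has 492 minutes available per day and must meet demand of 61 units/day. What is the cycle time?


Cycle time = available time / demand
= 492 / 61
= 8.07 min/unit


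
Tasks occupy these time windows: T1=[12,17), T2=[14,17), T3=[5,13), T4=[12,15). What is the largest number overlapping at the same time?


Check each time point for overlaps:
  t=12: 3 tasks active (T1, T3, T4)
Max concurrent = 3


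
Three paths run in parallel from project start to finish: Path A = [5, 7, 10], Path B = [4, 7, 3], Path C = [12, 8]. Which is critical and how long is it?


Path A: 5 + 7 + 10 = 22
Path B: 4 + 7 + 3 = 14
Path C: 12 + 8 = 20
Critical path = longest = max(22, 14, 20)
= 22 (Path A)


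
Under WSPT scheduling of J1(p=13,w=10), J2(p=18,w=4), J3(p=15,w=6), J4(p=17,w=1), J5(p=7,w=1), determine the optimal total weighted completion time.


WSPT order (by p/w): J1 → J3 → J2 → J5 → J4
  J1: C=13, w·C=10×13=130
  J3: C=28, w·C=6×28=168
  J2: C=46, w·C=4×46=184
  J5: C=53, w·C=1×53=53
  J4: C=70, w·C=1×70=70
Σ w·C = 605
= 605


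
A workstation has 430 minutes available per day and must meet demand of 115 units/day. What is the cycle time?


Cycle time = available time / demand
= 430 / 115
= 3.74 min/unit


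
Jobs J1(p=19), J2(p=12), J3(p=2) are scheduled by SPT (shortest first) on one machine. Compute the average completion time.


SPT order: J3 → J2 → J1
Completion times:
  J3: C=2
  J2: C=14
  J1: C=33
Sum = 49, n = 3
Mean flow = 49/3
= 16.33


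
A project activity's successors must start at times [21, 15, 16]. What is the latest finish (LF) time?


LF = min of all successor start times
Successors start at: [21, 15, 16]
LF = min(21, 15, 16)
= 15


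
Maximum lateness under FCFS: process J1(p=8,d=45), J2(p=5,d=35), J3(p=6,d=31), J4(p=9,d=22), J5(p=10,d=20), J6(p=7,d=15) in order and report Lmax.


Lateness per job (L = C - d):
  J1: C=8, d=45, L=-37
  J2: C=13, d=35, L=-22
  J3: C=19, d=31, L=-12
  J4: C=28, d=22, L=6
  J5: C=38, d=20, L=18
  J6: C=45, d=15, L=30
Lmax = max(-37, -22, -12, 6, 18, 30)
= 30


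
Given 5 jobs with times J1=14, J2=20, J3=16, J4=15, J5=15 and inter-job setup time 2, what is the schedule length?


Makespan = Σ processing + (n-1) × setup
= (14 + 20 + 16 + 15 + 15) + (5-1)×2
= 80 + 8
= 88 time units


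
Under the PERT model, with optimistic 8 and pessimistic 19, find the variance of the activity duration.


σ² = ((p - o) / 6)² = (p - o)² / 36
= (19 - 8)² / 36
= 11² / 36
= 121 / 36
= 3.3611


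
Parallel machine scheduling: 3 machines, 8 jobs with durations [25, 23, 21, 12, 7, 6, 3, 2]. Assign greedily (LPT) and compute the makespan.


Jobs (LPT sorted): [25, 23, 21, 12, 7, 6, 3, 2]
Machines: 3
  J=25 → Machine 1 (load: 0+25=25)
  J=23 → Machine 2 (load: 0+23=23)
  J=21 → Machine 3 (load: 0+21=21)
  J=12 → Machine 3 (load: 21+12=33)
  J=7 → Machine 2 (load: 23+7=30)
  J=6 → Machine 1 (load: 25+6=31)
  J=3 → Machine 2 (load: 30+3=33)
  J=2 → Machine 1 (load: 31+2=33)
Machine loads: [33, 33, 33]
Makespan = max = 33 time units


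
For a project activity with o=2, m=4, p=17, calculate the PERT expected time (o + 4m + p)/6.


te = (o + 4m + p) / 6
= (2 + 4×4 + 17) / 6
= (2 + 16 + 17) / 6
= 35 / 6
= 5.83


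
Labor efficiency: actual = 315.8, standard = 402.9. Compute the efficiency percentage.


Efficiency = (actual / standard) × 100
= (315.8 / 402.9) × 100
= 78.4%


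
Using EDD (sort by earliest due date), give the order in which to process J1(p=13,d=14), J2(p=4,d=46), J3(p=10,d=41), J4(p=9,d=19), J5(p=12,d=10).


EDD: sort by earliest due date
  J5: d=10, p=12
  J1: d=14, p=13
  J4: d=19, p=9
  J3: d=41, p=10
  J2: d=46, p=4
Order: J5 → J1 → J4 → J3 → J2


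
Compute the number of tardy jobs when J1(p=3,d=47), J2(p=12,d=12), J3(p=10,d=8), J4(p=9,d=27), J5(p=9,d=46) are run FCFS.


Completion vs due date:
  J1: C=3, d=47 → on time
  J2: C=15, d=12 → TARDY
  J3: C=25, d=8 → TARDY
  J4: C=34, d=27 → TARDY
  J5: C=43, d=46 → on time
Tardy jobs: J2, J3, J4
Count = 3


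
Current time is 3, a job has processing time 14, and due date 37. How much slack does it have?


Slack = due - current_time - processing
= 37 - 3 - 14
= 20


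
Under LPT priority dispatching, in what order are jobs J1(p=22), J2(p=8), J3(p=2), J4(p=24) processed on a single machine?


LPT: sort by longest processing time first
  J4: p=24
  J1: p=22
  J2: p=8
  J3: p=2
Order: J4 → J1 → J2 → J3


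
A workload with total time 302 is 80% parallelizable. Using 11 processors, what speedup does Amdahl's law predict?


Amdahl's law: T_p = T × ((1-p) + p/N)
= 302 × ((1-0.8) + 0.8/11)
= 302 × (0.20 + 0.0727)
= 302 × 0.2727
= 82.36
Speedup = 302/82.36
= 3.67×


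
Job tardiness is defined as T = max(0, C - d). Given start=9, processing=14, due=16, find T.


Completion = start + processing = 9 + 14 = 23
Tardiness = max(0, C - d) = max(0, 23 - 16)
= max(0, 7)
= 7


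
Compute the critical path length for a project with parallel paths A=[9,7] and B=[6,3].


Path A: 9 + 7 = 16
Path B: 6 + 3 = 9
Critical path = longest = max(16, 9)
= 16 (Path A)


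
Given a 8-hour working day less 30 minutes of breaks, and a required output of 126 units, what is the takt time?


Available = 8×60 - 30 = 450 min
Takt time = 450 / 126
= 3.57 min/unit


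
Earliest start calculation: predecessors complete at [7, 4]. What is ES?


ES = max of all predecessor completion times
Predecessors: [7, 4]
ES = max(7, 4)
= 7


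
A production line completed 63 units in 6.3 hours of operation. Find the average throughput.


Throughput = units / time
= 63 / 6.3
= 10.0 units/hour


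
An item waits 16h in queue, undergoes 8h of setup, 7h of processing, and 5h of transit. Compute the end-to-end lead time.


Lead time = queue + setup + processing + transit
= 16 + 8 + 7 + 5
= 36 hours


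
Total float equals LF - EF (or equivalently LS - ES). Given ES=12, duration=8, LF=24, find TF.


EF = ES + duration = 12 + 8 = 20
LS = LF - duration = 24 - 8 = 16
Total Float = LF - EF = 24 - 20
(or LS - ES = 16 - 12)
= 4


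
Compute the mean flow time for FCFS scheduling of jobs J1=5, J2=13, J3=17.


Completion times:
  J1: completes at 5
  J2: completes at 18
  J3: completes at 35
Sum = 58
Average = 58/3
= 19.33


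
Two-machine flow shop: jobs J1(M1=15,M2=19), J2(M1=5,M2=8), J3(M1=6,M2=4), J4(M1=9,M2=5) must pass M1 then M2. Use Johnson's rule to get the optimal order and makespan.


Johnson's rule:
Group 1 (M1≤M2, sort by M1): ['J2', 'J1']
Group 2 (M1>M2, sort desc M2): ['J4', 'J3']
Sequence: J2 → J1 → J4 → J3
Makespan calculation:
  J2: M1 done=5, M2 done=13
  J1: M1 done=20, M2 done=39
  J4: M1 done=29, M2 done=44
  J3: M1 done=35, M2 done=48
= Sequence: J2 → J1 → J4 → J3, Makespan: 48


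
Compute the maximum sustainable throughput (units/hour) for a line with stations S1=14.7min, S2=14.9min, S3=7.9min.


Bottleneck = longest station time
Station times: [14.7, 14.9, 7.9]
Max = 14.9 min
Rate = 60 / 14.9
= 4.03 units/hour (bottleneck: 14.9min)


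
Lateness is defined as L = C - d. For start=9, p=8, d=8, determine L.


Completion = 9 + 8 = 17
Lateness = C - d = 17 - 8
= 9


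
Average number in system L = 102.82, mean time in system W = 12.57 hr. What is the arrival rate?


Little's law: L = λW → λ = L / W
= 102.82 / 12.57
= 8.18 per hour


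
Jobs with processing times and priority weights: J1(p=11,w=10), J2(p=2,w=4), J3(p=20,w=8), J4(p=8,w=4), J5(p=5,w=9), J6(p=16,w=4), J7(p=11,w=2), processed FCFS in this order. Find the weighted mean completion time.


Completion times:
  J1: C=11, w×C=10×11=110
  J2: C=13, w×C=4×13=52
  J3: C=33, w×C=8×33=264
  J4: C=41, w×C=4×41=164
  J5: C=46, w×C=9×46=414
  J6: C=62, w×C=4×62=248
  J7: C=73, w×C=2×73=146
Sum w×C = 1398
Sum w = 41
Weighted avg = 1398/41
= 34.10


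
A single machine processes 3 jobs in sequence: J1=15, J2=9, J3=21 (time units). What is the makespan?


Sequential makespan: sum all processing times
= 15 + 9 + 21
= 45 time units


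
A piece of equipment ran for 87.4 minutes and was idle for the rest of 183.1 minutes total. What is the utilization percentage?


Utilization = busy / total × 100
= 87.4 / 183.1 × 100
= 47.7%


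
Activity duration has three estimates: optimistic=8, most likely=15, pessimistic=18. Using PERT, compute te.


te = (o + 4m + p) / 6
= (8 + 4×15 + 18) / 6
= (8 + 60 + 18) / 6
= 86 / 6
= 14.33


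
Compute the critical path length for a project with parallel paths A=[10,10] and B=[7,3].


Path A: 10 + 10 = 20
Path B: 7 + 3 = 10
Critical path = longest = max(20, 10)
= 20 (Path A)


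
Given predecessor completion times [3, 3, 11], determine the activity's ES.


ES = max of all predecessor completion times
Predecessors: [3, 3, 11]
ES = max(3, 3, 11)
= 11


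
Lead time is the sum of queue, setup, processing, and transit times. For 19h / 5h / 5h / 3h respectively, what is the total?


Lead time = queue + setup + processing + transit
= 19 + 5 + 5 + 3
= 32 hours


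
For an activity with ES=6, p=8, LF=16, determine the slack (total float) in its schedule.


EF = ES + duration = 6 + 8 = 14
LS = LF - duration = 16 - 8 = 8
Total Float = LF - EF = 16 - 14
(or LS - ES = 8 - 6)
= 2


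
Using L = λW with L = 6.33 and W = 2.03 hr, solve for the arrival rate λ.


Little's law: L = λW → λ = L / W
= 6.33 / 2.03
= 3.12 per hour


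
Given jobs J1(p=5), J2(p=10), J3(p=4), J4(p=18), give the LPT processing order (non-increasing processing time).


LPT: sort by longest processing time first
  J4: p=18
  J2: p=10
  J1: p=5
  J3: p=4
Order: J4 → J2 → J1 → J3


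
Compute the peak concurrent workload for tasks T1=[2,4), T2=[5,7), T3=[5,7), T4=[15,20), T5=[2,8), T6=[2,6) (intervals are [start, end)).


Check each time point for overlaps:
  t=5: 4 tasks active (T2, T3, T5, T6)
Max concurrent = 4


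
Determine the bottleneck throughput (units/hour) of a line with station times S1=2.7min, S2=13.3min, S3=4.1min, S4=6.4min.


Bottleneck = longest station time
Station times: [2.7, 13.3, 4.1, 6.4]
Max = 13.3 min
Rate = 60 / 13.3
= 4.51 units/hour (bottleneck: 13.3min)


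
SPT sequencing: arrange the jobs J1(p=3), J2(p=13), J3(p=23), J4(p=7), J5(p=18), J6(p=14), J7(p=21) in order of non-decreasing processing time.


SPT: sort by shortest processing time
  J1: p=3
  J4: p=7
  J2: p=13
  J6: p=14
  J5: p=18
  J7: p=21
  J3: p=23
Order: J1 → J4 → J2 → J6 → J5 → J7 → J3


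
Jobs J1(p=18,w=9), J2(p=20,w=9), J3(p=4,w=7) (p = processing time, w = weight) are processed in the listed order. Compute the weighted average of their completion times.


Completion times:
  J1: C=18, w×C=9×18=162
  J2: C=38, w×C=9×38=342
  J3: C=42, w×C=7×42=294
Sum w×C = 798
Sum w = 25
Weighted avg = 798/25
= 31.92


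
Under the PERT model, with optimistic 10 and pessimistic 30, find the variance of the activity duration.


σ² = ((p - o) / 6)² = (p - o)² / 36
= (30 - 10)² / 36
= 20² / 36
= 400 / 36
= 11.1111


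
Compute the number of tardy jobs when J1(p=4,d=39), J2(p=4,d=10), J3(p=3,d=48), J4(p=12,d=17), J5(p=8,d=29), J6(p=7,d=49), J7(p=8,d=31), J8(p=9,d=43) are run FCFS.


Completion vs due date:
  J1: C=4, d=39 → on time
  J2: C=8, d=10 → on time
  J3: C=11, d=48 → on time
  J4: C=23, d=17 → TARDY
  J5: C=31, d=29 → TARDY
  J6: C=38, d=49 → on time
  J7: C=46, d=31 → TARDY
  J8: C=55, d=43 → TARDY
Tardy jobs: J4, J5, J7, J8
Count = 4


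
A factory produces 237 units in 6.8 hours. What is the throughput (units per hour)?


Throughput = units / time
= 237 / 6.8
= 34.9 units/hour


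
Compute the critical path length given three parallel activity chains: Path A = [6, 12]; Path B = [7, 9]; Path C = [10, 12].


Path A: 6 + 12 = 18
Path B: 7 + 9 = 16
Path C: 10 + 12 = 22
Critical path = longest = max(18, 16, 22)
= 22 (Path C)


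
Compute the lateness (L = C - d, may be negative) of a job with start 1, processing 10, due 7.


Completion = 1 + 10 = 11
Lateness = C - d = 11 - 7
= 4


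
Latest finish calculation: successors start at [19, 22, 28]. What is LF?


LF = min of all successor start times
Successors start at: [19, 22, 28]
LF = min(19, 22, 28)
= 19


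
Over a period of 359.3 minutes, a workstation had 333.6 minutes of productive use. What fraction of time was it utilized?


Utilization = busy / total × 100
= 333.6 / 359.3 × 100
= 92.8%


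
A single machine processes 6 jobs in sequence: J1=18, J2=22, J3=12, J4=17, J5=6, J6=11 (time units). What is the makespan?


Sequential makespan: sum all processing times
= 18 + 22 + 12 + 17 + 6 + 11
= 86 time units


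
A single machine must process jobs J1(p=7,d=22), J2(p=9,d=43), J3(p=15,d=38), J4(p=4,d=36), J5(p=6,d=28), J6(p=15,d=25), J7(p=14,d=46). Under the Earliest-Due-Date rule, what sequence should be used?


EDD: sort by earliest due date
  J1: d=22, p=7
  J6: d=25, p=15
  J5: d=28, p=6
  J4: d=36, p=4
  J3: d=38, p=15
  J2: d=43, p=9
  J7: d=46, p=14
Order: J1 → J6 → J5 → J4 → J3 → J2 → J7


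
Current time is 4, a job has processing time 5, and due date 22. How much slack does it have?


Slack = due - current_time - processing
= 22 - 4 - 5
= 13


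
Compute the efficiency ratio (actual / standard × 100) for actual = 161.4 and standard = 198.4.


Efficiency = (actual / standard) × 100
= (161.4 / 198.4) × 100
= 81.4%


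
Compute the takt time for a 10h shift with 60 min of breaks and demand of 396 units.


Available = 10×60 - 60 = 540 min
Takt time = 540 / 396
= 1.36 min/unit


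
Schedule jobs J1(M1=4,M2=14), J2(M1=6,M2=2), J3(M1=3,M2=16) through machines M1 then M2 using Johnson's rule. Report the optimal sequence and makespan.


Johnson's rule:
Group 1 (M1≤M2, sort by M1): ['J3', 'J1']
Group 2 (M1>M2, sort desc M2): ['J2']
Sequence: J3 → J1 → J2
Makespan calculation:
  J3: M1 done=3, M2 done=19
  J1: M1 done=7, M2 done=33
  J2: M1 done=13, M2 done=35
= Sequence: J3 → J1 → J2, Makespan: 35


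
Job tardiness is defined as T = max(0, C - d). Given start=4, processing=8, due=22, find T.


Completion = start + processing = 4 + 8 = 12
Tardiness = max(0, C - d) = max(0, 12 - 22)
= max(0, -10)
= 0


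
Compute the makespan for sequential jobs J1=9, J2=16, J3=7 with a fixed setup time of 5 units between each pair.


Makespan = Σ processing + (n-1) × setup
= (9 + 16 + 7) + (3-1)×5
= 32 + 10
= 42 time units


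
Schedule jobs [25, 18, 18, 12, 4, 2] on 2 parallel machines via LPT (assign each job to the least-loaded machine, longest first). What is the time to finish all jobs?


Jobs (LPT sorted): [25, 18, 18, 12, 4, 2]
Machines: 2
  J=25 → Machine 1 (load: 0+25=25)
  J=18 → Machine 2 (load: 0+18=18)
  J=18 → Machine 2 (load: 18+18=36)
  J=12 → Machine 1 (load: 25+12=37)
  J=4 → Machine 2 (load: 36+4=40)
  J=2 → Machine 1 (load: 37+2=39)
Machine loads: [39, 40]
Makespan = max = 40 time units


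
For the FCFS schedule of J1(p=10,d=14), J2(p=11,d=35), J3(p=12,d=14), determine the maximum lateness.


Lateness per job (L = C - d):
  J1: C=10, d=14, L=-4
  J2: C=21, d=35, L=-14
  J3: C=33, d=14, L=19
Lmax = max(-4, -14, 19)
= 19


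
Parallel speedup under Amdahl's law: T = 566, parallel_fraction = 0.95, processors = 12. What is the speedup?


Amdahl's law: T_p = T × ((1-p) + p/N)
= 566 × ((1-0.95) + 0.95/12)
= 566 × (0.05 + 0.0792)
= 566 × 0.1292
= 73.11
Speedup = 566/73.11
= 7.74×


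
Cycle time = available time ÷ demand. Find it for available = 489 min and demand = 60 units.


Cycle time = available time / demand
= 489 / 60
= 8.15 min/unit


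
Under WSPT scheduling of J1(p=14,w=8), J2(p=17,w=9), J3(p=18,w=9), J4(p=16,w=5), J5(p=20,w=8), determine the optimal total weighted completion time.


WSPT order (by p/w): J1 → J2 → J3 → J5 → J4
  J1: C=14, w·C=8×14=112
  J2: C=31, w·C=9×31=279
  J3: C=49, w·C=9×49=441
  J5: C=69, w·C=8×69=552
  J4: C=85, w·C=5×85=425
Σ w·C = 1809
= 1809


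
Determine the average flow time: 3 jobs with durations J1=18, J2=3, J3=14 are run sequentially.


Completion times:
  J1: completes at 18
  J2: completes at 21
  J3: completes at 35
Sum = 74
Average = 74/3
= 24.67


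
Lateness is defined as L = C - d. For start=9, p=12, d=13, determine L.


Completion = 9 + 12 = 21
Lateness = C - d = 21 - 13
= 8


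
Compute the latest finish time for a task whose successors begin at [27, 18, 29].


LF = min of all successor start times
Successors start at: [27, 18, 29]
LF = min(27, 18, 29)
= 18


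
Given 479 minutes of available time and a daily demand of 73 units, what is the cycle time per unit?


Cycle time = available time / demand
= 479 / 73
= 6.56 min/unit


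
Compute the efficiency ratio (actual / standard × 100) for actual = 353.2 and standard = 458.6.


Efficiency = (actual / standard) × 100
= (353.2 / 458.6) × 100
= 77.0%


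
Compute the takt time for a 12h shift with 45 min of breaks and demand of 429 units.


Available = 12×60 - 45 = 675 min
Takt time = 675 / 429
= 1.57 min/unit


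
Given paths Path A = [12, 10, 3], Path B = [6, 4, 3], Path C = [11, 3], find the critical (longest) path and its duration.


Path A: 12 + 10 + 3 = 25
Path B: 6 + 4 + 3 = 13
Path C: 11 + 3 = 14
Critical path = longest = max(25, 13, 14)
= 25 (Path A)


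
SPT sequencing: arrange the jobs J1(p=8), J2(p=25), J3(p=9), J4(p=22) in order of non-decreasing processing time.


SPT: sort by shortest processing time
  J1: p=8
  J3: p=9
  J4: p=22
  J2: p=25
Order: J1 → J3 → J4 → J2


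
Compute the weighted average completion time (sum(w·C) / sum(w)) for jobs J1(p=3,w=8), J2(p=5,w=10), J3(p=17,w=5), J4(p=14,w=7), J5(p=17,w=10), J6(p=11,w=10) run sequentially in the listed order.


Completion times:
  J1: C=3, w×C=8×3=24
  J2: C=8, w×C=10×8=80
  J3: C=25, w×C=5×25=125
  J4: C=39, w×C=7×39=273
  J5: C=56, w×C=10×56=560
  J6: C=67, w×C=10×67=670
Sum w×C = 1732
Sum w = 50
Weighted avg = 1732/50
= 34.64


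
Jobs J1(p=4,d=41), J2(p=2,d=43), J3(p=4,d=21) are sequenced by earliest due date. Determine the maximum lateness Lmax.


EDD order: J3 → J1 → J2
Completion and lateness:
  J3: C=4, d=21, L=4-21=-17
  J1: C=8, d=41, L=8-41=-33
  J2: C=10, d=43, L=10-43=-33
Lmax = max(-17, -33, -33)
= -17


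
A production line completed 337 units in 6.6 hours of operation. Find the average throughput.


Throughput = units / time
= 337 / 6.6
= 51.1 units/hour


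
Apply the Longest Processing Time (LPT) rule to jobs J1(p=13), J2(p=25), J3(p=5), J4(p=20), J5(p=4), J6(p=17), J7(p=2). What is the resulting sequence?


LPT: sort by longest processing time first
  J2: p=25
  J4: p=20
  J6: p=17
  J1: p=13
  J3: p=5
  J5: p=4
  J7: p=2
Order: J2 → J4 → J6 → J1 → J3 → J5 → J7


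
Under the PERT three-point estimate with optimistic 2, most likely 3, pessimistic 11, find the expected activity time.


te = (o + 4m + p) / 6
= (2 + 4×3 + 11) / 6
= (2 + 12 + 11) / 6
= 25 / 6
= 4.17


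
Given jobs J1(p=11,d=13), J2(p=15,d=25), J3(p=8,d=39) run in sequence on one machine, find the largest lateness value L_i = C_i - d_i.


Lateness per job (L = C - d):
  J1: C=11, d=13, L=-2
  J2: C=26, d=25, L=1
  J3: C=34, d=39, L=-5
Lmax = max(-2, 1, -5)
= 1


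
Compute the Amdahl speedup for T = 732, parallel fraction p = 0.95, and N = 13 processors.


Amdahl's law: T_p = T × ((1-p) + p/N)
= 732 × ((1-0.95) + 0.95/13)
= 732 × (0.05 + 0.0731)
= 732 × 0.1231
= 90.09
Speedup = 732/90.09
= 8.12×


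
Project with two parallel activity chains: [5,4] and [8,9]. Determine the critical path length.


Path A: 5 + 4 = 9
Path B: 8 + 9 = 17
Critical path = longest = max(9, 17)
= 17 (Path B)


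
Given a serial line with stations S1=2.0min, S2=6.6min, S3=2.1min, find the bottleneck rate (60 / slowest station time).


Bottleneck = longest station time
Station times: [2.0, 6.6, 2.1]
Max = 6.6 min
Rate = 60 / 6.6
= 9.09 units/hour (bottleneck: 6.6min)


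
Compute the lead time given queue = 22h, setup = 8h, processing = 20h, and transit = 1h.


Lead time = queue + setup + processing + transit
= 22 + 8 + 20 + 1
= 51 hours


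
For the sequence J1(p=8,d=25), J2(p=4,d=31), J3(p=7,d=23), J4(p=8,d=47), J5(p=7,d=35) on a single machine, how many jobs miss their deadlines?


Completion vs due date:
  J1: C=8, d=25 → on time
  J2: C=12, d=31 → on time
  J3: C=19, d=23 → on time
  J4: C=27, d=47 → on time
  J5: C=34, d=35 → on time
Tardy jobs: none
Count = 0


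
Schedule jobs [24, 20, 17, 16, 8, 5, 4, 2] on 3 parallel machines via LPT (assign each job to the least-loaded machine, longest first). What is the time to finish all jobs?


Jobs (LPT sorted): [24, 20, 17, 16, 8, 5, 4, 2]
Machines: 3
  J=24 → Machine 1 (load: 0+24=24)
  J=20 → Machine 2 (load: 0+20=20)
  J=17 → Machine 3 (load: 0+17=17)
  J=16 → Machine 3 (load: 17+16=33)
  J=8 → Machine 2 (load: 20+8=28)
  J=5 → Machine 1 (load: 24+5=29)
  J=4 → Machine 2 (load: 28+4=32)
  J=2 → Machine 1 (load: 29+2=31)
Machine loads: [31, 32, 33]
Makespan = max = 33 time units


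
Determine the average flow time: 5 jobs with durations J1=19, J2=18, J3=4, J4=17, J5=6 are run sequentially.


Completion times:
  J1: completes at 19
  J2: completes at 37
  J3: completes at 41
  J4: completes at 58
  J5: completes at 64
Sum = 219
Average = 219/5
= 43.80


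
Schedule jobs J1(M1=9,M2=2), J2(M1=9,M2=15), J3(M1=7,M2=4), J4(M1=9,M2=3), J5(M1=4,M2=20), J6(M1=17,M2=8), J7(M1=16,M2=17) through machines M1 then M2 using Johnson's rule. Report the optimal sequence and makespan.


Johnson's rule:
Group 1 (M1≤M2, sort by M1): ['J5', 'J2', 'J7']
Group 2 (M1>M2, sort desc M2): ['J6', 'J3', 'J4', 'J1']
Sequence: J5 → J2 → J7 → J6 → J3 → J4 → J1
Makespan calculation:
  J5: M1 done=4, M2 done=24
  J2: M1 done=13, M2 done=39
  J7: M1 done=29, M2 done=56
  J6: M1 done=46, M2 done=64
  J3: M1 done=53, M2 done=68
  J4: M1 done=62, M2 done=71
  J1: M1 done=71, M2 done=73
= Sequence: J5 → J2 → J7 → J6 → J3 → J4 → J1, Makespan: 73


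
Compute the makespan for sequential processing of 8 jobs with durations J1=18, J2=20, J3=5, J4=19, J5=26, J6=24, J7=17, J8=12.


Sequential makespan: sum all processing times
= 18 + 20 + 5 + 19 + 26 + 24 + 17 + 12
= 141 time units


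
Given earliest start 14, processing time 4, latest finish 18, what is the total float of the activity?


EF = ES + duration = 14 + 4 = 18
LS = LF - duration = 18 - 4 = 14
Total Float = LF - EF = 18 - 18
(or LS - ES = 14 - 14)
= 0


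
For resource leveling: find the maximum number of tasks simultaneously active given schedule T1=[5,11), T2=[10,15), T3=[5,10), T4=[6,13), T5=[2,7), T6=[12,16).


Check each time point for overlaps:
  t=6: 4 tasks active (T1, T3, T4, T5)
Max concurrent = 4


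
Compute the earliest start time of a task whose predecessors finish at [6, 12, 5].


ES = max of all predecessor completion times
Predecessors: [6, 12, 5]
ES = max(6, 12, 5)
= 12


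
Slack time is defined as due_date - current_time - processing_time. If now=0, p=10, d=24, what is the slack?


Slack = due - current_time - processing
= 24 - 0 - 10
= 14


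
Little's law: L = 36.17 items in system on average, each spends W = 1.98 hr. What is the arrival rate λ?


Little's law: L = λW → λ = L / W
= 36.17 / 1.98
= 18.27 per hour


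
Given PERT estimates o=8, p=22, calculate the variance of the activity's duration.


σ² = ((p - o) / 6)² = (p - o)² / 36
= (22 - 8)² / 36
= 14² / 36
= 196 / 36
= 5.4444


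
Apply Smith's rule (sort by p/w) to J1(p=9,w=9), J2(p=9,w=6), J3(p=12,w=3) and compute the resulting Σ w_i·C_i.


WSPT order (by p/w): J1 → J2 → J3
  J1: C=9, w·C=9×9=81
  J2: C=18, w·C=6×18=108
  J3: C=30, w·C=3×30=90
Σ w·C = 279
= 279


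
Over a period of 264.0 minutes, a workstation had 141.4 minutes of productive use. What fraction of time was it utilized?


Utilization = busy / total × 100
= 141.4 / 264.0 × 100
= 53.6%


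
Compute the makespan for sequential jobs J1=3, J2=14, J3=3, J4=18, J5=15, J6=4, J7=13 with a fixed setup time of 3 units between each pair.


Makespan = Σ processing + (n-1) × setup
= (3 + 14 + 3 + 18 + 15 + 4 + 13) + (7-1)×3
= 70 + 18
= 88 time units


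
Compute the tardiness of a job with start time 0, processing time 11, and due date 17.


Completion = start + processing = 0 + 11 = 11
Tardiness = max(0, C - d) = max(0, 11 - 17)
= max(0, -6)
= 0


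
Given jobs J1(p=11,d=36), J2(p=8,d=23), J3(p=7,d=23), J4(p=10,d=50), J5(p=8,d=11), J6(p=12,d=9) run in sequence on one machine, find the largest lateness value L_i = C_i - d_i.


Lateness per job (L = C - d):
  J1: C=11, d=36, L=-25
  J2: C=19, d=23, L=-4
  J3: C=26, d=23, L=3
  J4: C=36, d=50, L=-14
  J5: C=44, d=11, L=33
  J6: C=56, d=9, L=47
Lmax = max(-25, -4, 3, -14, 33, 47)
= 47


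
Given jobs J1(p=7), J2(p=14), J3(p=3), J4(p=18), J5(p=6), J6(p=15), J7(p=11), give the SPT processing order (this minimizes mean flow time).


SPT: sort by shortest processing time
  J3: p=3
  J5: p=6
  J1: p=7
  J7: p=11
  J2: p=14
  J6: p=15
  J4: p=18
Order: J3 → J5 → J1 → J7 → J2 → J6 → J4


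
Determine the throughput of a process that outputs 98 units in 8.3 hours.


Throughput = units / time
= 98 / 8.3
= 11.8 units/hour


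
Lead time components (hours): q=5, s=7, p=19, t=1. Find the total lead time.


Lead time = queue + setup + processing + transit
= 5 + 7 + 19 + 1
= 32 hours


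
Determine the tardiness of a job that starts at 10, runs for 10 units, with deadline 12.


Completion = start + processing = 10 + 10 = 20
Tardiness = max(0, C - d) = max(0, 20 - 12)
= max(0, 8)
= 8


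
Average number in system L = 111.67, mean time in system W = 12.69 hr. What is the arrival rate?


Little's law: L = λW → λ = L / W
= 111.67 / 12.69
= 8.80 per hour


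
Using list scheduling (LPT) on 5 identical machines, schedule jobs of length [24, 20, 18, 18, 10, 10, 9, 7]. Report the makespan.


Jobs (LPT sorted): [24, 20, 18, 18, 10, 10, 9, 7]
Machines: 5
  J=24 → Machine 1 (load: 0+24=24)
  J=20 → Machine 2 (load: 0+20=20)
  J=18 → Machine 3 (load: 0+18=18)
  J=18 → Machine 4 (load: 0+18=18)
  J=10 → Machine 5 (load: 0+10=10)
  J=10 → Machine 5 (load: 10+10=20)
  J=9 → Machine 3 (load: 18+9=27)
  J=7 → Machine 4 (load: 18+7=25)
Machine loads: [24, 20, 27, 25, 20]
Makespan = max = 27 time units


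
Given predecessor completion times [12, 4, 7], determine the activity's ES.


ES = max of all predecessor completion times
Predecessors: [12, 4, 7]
ES = max(12, 4, 7)
= 12


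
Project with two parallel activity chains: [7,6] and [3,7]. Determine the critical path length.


Path A: 7 + 6 = 13
Path B: 3 + 7 = 10
Critical path = longest = max(13, 10)
= 13 (Path A)


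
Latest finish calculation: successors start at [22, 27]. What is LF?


LF = min of all successor start times
Successors start at: [22, 27]
LF = min(22, 27)
= 22


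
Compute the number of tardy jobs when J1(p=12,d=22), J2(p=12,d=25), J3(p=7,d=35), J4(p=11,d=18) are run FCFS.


Completion vs due date:
  J1: C=12, d=22 → on time
  J2: C=24, d=25 → on time
  J3: C=31, d=35 → on time
  J4: C=42, d=18 → TARDY
Tardy jobs: J4
Count = 1


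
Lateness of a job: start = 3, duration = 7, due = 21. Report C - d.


Completion = 3 + 7 = 10
Lateness = C - d = 10 - 21
= -11


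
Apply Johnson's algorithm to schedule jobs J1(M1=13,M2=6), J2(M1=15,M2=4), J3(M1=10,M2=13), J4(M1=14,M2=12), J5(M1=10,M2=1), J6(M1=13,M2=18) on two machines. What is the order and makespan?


Johnson's rule:
Group 1 (M1≤M2, sort by M1): ['J3', 'J6']
Group 2 (M1>M2, sort desc M2): ['J4', 'J1', 'J2', 'J5']
Sequence: J3 → J6 → J4 → J1 → J2 → J5
Makespan calculation:
  J3: M1 done=10, M2 done=23
  J6: M1 done=23, M2 done=41
  J4: M1 done=37, M2 done=53
  J1: M1 done=50, M2 done=59
  J2: M1 done=65, M2 done=69
  J5: M1 done=75, M2 done=76
= Sequence: J3 → J6 → J4 → J1 → J2 → J5, Makespan: 76


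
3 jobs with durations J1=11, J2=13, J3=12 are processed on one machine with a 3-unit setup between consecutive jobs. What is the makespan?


Makespan = Σ processing + (n-1) × setup
= (11 + 13 + 12) + (3-1)×3
= 36 + 6
= 42 time units


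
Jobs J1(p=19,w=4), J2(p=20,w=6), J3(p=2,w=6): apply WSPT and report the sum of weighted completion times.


WSPT order (by p/w): J3 → J2 → J1
  J3: C=2, w·C=6×2=12
  J2: C=22, w·C=6×22=132
  J1: C=41, w·C=4×41=164
Σ w·C = 308
= 308


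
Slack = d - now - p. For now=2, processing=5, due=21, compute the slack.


Slack = due - current_time - processing
= 21 - 2 - 5
= 14


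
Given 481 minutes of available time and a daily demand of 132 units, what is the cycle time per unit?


Cycle time = available time / demand
= 481 / 132
= 3.64 min/unit


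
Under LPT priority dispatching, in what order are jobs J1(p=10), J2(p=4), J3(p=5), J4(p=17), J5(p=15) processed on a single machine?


LPT: sort by longest processing time first
  J4: p=17
  J5: p=15
  J1: p=10
  J3: p=5
  J2: p=4
Order: J4 → J5 → J1 → J3 → J2


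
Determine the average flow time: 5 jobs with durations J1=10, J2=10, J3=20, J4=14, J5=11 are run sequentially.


Completion times:
  J1: completes at 10
  J2: completes at 20
  J3: completes at 40
  J4: completes at 54
  J5: completes at 65
Sum = 189
Average = 189/5
= 37.80


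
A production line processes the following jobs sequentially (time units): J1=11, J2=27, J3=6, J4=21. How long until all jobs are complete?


Sequential makespan: sum all processing times
= 11 + 27 + 6 + 21
= 65 time units


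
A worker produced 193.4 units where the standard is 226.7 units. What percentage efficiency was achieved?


Efficiency = (actual / standard) × 100
= (193.4 / 226.7) × 100
= 85.3%


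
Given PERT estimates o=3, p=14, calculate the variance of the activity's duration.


σ² = ((p - o) / 6)² = (p - o)² / 36
= (14 - 3)² / 36
= 11² / 36
= 121 / 36
= 3.3611


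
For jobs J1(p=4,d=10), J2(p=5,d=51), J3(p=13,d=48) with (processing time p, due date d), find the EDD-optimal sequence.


EDD: sort by earliest due date
  J1: d=10, p=4
  J3: d=48, p=13
  J2: d=51, p=5
Order: J1 → J3 → J2


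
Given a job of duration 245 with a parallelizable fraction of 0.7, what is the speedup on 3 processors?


Amdahl's law: T_p = T × ((1-p) + p/N)
= 245 × ((1-0.7) + 0.7/3)
= 245 × (0.30 + 0.2333)
= 245 × 0.5333
= 130.67
Speedup = 245/130.67
= 1.88×


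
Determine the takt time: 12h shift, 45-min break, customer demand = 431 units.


Available = 12×60 - 45 = 675 min
Takt time = 675 / 431
= 1.57 min/unit


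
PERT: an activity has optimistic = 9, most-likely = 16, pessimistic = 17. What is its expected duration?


te = (o + 4m + p) / 6
= (9 + 4×16 + 17) / 6
= (9 + 64 + 17) / 6
= 90 / 6
= 15.00


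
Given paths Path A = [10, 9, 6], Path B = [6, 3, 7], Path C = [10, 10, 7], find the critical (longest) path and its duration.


Path A: 10 + 9 + 6 = 25
Path B: 6 + 3 + 7 = 16
Path C: 10 + 10 + 7 = 27
Critical path = longest = max(25, 16, 27)
= 27 (Path C)
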